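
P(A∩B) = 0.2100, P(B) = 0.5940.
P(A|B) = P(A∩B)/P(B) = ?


P(A|B) = 0.2100/0.5940 = 0.3535

P(A|B) = 0.3535


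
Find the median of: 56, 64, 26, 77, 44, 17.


Sorted: 17, 26, 44, 56, 64, 77
n = 6 (even)
Middle values: 44 and 56
Median = (44+56)/2 = 50.0000

Median = 50.0000


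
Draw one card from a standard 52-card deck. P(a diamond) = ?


13 diamonds in 52 cards
P = 13/52 = 0.2500

P = 0.2500


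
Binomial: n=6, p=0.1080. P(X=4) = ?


C(6,4) = 15
p^4 = 0.000136
(1-p)^2 = 0.795664
P = 15 * 0.000136 * 0.795664 = 0.0016

P(X=4) = 0.0016


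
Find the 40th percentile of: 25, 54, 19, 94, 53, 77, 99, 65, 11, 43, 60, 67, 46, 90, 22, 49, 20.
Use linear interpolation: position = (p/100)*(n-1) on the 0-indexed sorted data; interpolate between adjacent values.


Sorted: 11, 19, 20, 22, 25, 43, 46, 49, 53, 54, 60, 65, 67, 77, 90, 94, 99
n = 17
Index = 40/100 * 16 = 6.4000
Lower = data[6] = 46, Upper = data[7] = 49
P40 = 46 + 0.4000*(3) = 47.2000

P40 = 47.2000


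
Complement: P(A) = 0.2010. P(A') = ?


P(not A) = 1 - 0.2010 = 0.7990

P(not A) = 0.7990


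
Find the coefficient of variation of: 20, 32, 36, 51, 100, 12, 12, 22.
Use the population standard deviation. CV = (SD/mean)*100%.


Mean = 35.6250
SD = 27.2486
CV = (27.2486/35.6250)*100 = 76.4872%

CV = 76.4872%


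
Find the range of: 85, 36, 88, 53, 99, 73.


Max = 99, Min = 36
Range = 99 - 36 = 63

Range = 63


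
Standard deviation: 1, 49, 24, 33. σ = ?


Mean = 26.7500
Variance = 301.1875
SD = sqrt(301.1875) = 17.3548

SD = 17.3548


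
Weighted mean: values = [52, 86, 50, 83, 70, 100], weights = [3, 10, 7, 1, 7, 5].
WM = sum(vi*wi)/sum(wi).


Numerator = 52*3 + 86*10 + 50*7 + 83*1 + 70*7 + 100*5 = 2439
Denominator = 3 + 10 + 7 + 1 + 7 + 5 = 33
WM = 2439/33 = 73.9091

WM = 73.9091


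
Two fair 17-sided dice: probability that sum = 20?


Total outcomes = 17×17 = 289
Favorable (sum = 20): 15
P = 15/289 = 0.0519

P = 0.0519


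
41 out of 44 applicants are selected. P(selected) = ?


P = 41/44 = 0.9318

P = 0.9318


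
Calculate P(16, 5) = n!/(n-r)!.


P(16,5) = 16!/11!
= 20922789888000/39916800
= 524160

P(16,5) = 524160


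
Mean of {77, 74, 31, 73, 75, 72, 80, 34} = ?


Sum = 77 + 74 + 31 + 73 + 75 + 72 + 80 + 34 = 516
n = 8
Mean = 516/8 = 64.5000

Mean = 64.5000


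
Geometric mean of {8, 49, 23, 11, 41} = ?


Product = 8 × 49 × 23 × 11 × 41 = 4066216
GM = 4066216^(1/5) = 20.9816

GM = 20.9816


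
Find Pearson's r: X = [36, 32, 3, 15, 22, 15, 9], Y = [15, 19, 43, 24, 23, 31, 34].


Mean X = 18.8571, Mean Y = 27.0000
SD X = 11.050903, SD Y = 8.896227
Cov = -92.857143
r = -92.857143/(11.050903*8.896227) = -0.9445

r = -0.9445


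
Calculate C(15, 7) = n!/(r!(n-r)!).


C(15,7) = 15!/(7! × 8!)
= 1307674368000/(5040 × 40320)
= 6435

C(15,7) = 6435


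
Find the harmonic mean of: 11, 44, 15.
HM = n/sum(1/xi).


Sum of reciprocals = 1/11 + 1/44 + 1/15 = 0.180303
HM = 3/0.180303 = 16.6387

HM = 16.6387


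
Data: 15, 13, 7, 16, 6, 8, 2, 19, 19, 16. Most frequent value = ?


Frequencies: 2:1, 6:1, 7:1, 8:1, 13:1, 15:1, 16:2, 19:2
Max frequency = 2
Mode = 16, 19

Mode = 16, 19


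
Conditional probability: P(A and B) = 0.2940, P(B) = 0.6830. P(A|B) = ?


P(A|B) = 0.2940/0.6830 = 0.4305

P(A|B) = 0.4305


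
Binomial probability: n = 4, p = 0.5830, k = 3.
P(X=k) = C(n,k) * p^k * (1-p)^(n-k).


C(4,3) = 4
p^3 = 0.198155
(1-p)^1 = 0.417000
P = 4 * 0.198155 * 0.417000 = 0.3305

P(X=3) = 0.3305


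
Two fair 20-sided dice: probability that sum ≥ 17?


Total outcomes = 20×20 = 400
Favorable (sum ≥ 17): 280
P = 280/400 = 0.7000

P = 0.7000


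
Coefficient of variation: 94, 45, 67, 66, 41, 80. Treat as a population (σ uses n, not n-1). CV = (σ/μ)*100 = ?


Mean = 65.5000
SD = 18.4639
CV = (18.4639/65.5000)*100 = 28.1892%

CV = 28.1892%


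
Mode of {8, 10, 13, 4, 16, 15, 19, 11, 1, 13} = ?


Frequencies: 1:1, 4:1, 8:1, 10:1, 11:1, 13:2, 15:1, 16:1, 19:1
Max frequency = 2
Mode = 13

Mode = 13


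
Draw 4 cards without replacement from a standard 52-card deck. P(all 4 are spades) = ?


P(all spades) = (13/52) × (12/51) × (11/50) × (10/49)
= 0.0026

P = 0.0026


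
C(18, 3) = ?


C(18,3) = 18!/(3! × 15!)
= 6402373705728000/(6 × 1307674368000)
= 816

C(18,3) = 816


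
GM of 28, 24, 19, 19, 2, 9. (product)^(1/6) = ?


Product = 28 × 24 × 19 × 19 × 2 × 9 = 4366656
GM = 4366656^(1/6) = 12.7847

GM = 12.7847


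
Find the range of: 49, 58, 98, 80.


Max = 98, Min = 49
Range = 98 - 49 = 49

Range = 49


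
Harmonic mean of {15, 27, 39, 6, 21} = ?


Sum of reciprocals = 1/15 + 1/27 + 1/39 + 1/6 + 1/21 = 0.343630
HM = 5/0.343630 = 14.5505

HM = 14.5505


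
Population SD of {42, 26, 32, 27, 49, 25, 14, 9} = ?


Mean = 28.0000
Variance = 153.0000
SD = sqrt(153.0000) = 12.3693

SD = 12.3693


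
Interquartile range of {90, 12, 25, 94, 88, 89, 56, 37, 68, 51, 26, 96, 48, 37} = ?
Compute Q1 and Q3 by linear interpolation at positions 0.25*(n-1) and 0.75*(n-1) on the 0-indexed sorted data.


Sorted: 12, 25, 26, 37, 37, 48, 51, 56, 68, 88, 89, 90, 94, 96
Q1 (25th %ile) = 37.0000
Q3 (75th %ile) = 88.7500
IQR = 88.7500 - 37.0000 = 51.7500

IQR = 51.7500


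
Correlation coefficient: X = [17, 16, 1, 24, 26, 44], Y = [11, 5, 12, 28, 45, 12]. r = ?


Mean X = 21.3333, Mean Y = 18.8333
SD X = 12.931443, SD Y = 13.631051
Cov = 39.722222
r = 39.722222/(12.931443*13.631051) = 0.2253

r = 0.2253


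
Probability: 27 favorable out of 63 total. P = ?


P = 27/63 = 0.4286

P = 0.4286


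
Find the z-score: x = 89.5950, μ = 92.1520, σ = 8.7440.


z = (89.5950 - 92.1520)/8.7440
= -2.5570/8.7440
= -0.2924

z = -0.2924


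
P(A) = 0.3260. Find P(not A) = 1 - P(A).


P(not A) = 1 - 0.3260 = 0.6740

P(not A) = 0.6740


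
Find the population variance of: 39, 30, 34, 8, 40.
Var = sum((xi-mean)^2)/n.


Mean = 30.2000
Squared deviations: 77.4400, 0.0400, 14.4400, 492.8400, 96.0400
Sum = 680.8000
Variance = 680.8000/5 = 136.1600

Variance = 136.1600


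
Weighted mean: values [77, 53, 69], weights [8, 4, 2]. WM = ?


Numerator = 77*8 + 53*4 + 69*2 = 966
Denominator = 8 + 4 + 2 = 14
WM = 966/14 = 69.0000

WM = 69.0000


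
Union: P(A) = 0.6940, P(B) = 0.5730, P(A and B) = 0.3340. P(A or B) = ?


P(A∪B) = 0.6940 + 0.5730 - 0.3340
= 1.2670 - 0.3340
= 0.9330

P(A∪B) = 0.9330


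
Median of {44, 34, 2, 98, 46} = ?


Sorted: 2, 34, 44, 46, 98
n = 5 (odd)
Middle value = 44

Median = 44


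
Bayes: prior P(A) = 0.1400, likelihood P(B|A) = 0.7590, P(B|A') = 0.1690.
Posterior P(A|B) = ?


P(B) = P(B|A)*P(A) + P(B|A')*P(A')
= 0.7590*0.1400 + 0.1690*0.8600
= 0.106260 + 0.145340 = 0.251600
P(A|B) = 0.106260/0.251600 = 0.4223

P(A|B) = 0.4223


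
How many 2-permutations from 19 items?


P(19,2) = 19!/17!
= 121645100408832000/355687428096000
= 342

P(19,2) = 342


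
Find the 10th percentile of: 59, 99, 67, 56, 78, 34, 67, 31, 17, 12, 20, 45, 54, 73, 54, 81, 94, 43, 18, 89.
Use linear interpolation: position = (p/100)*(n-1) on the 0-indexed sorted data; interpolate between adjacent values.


Sorted: 12, 17, 18, 20, 31, 34, 43, 45, 54, 54, 56, 59, 67, 67, 73, 78, 81, 89, 94, 99
n = 20
Index = 10/100 * 19 = 1.9000
Lower = data[1] = 17, Upper = data[2] = 18
P10 = 17 + 0.9000*(1) = 17.9000

P10 = 17.9000


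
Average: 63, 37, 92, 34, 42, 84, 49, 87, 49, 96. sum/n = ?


Sum = 63 + 37 + 92 + 34 + 42 + 84 + 49 + 87 + 49 + 96 = 633
n = 10
Mean = 633/10 = 63.3000

Mean = 63.3000


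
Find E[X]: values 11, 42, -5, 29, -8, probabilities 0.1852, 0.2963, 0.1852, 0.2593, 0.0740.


E[X] = 11*0.1852 + 42*0.2963 - 5*0.1852 + 29*0.2593 - 8*0.0740
= 2.0372 + 12.4446 - 0.9260 + 7.5197 - 0.5920
= 20.4835

E[X] = 20.4835


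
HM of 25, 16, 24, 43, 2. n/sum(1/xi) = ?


Sum of reciprocals = 1/25 + 1/16 + 1/24 + 1/43 + 1/2 = 0.667422
HM = 5/0.667422 = 7.4915

HM = 7.4915


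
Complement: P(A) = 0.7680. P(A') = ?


P(not A) = 1 - 0.7680 = 0.2320

P(not A) = 0.2320


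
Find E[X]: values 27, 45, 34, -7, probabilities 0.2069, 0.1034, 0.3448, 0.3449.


E[X] = 27*0.2069 + 45*0.1034 + 34*0.3448 - 7*0.3449
= 5.5863 + 4.6530 + 11.7232 - 2.4143
= 19.5482

E[X] = 19.5482


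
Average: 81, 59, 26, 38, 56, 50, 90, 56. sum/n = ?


Sum = 81 + 59 + 26 + 38 + 56 + 50 + 90 + 56 = 456
n = 8
Mean = 456/8 = 57.0000

Mean = 57.0000


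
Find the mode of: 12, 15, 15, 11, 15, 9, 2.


Frequencies: 2:1, 9:1, 11:1, 12:1, 15:3
Max frequency = 3
Mode = 15

Mode = 15


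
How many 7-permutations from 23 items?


P(23,7) = 23!/16!
= 25852016738884976640000/20922789888000
= 1235591280

P(23,7) = 1235591280


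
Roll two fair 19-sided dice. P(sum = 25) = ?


Total outcomes = 19×19 = 361
Favorable (sum = 25): 14
P = 14/361 = 0.0388

P = 0.0388


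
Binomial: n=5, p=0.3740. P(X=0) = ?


C(5,0) = 1
p^0 = 1.000000
(1-p)^5 = 0.096133
P = 1 * 1.000000 * 0.096133 = 0.0961

P(X=0) = 0.0961


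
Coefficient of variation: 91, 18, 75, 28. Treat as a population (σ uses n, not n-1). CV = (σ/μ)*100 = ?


Mean = 53.0000
SD = 30.7327
CV = (30.7327/53.0000)*100 = 57.9863%

CV = 57.9863%


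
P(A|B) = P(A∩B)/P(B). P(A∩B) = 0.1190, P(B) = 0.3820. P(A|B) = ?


P(A|B) = 0.1190/0.3820 = 0.3115

P(A|B) = 0.3115


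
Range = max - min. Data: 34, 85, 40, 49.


Max = 85, Min = 34
Range = 85 - 34 = 51

Range = 51


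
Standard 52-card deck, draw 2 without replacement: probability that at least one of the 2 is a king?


P(at least one) = 1 - P(none)
P(none) = (48/52) × (47/51) = 0.850679
P(at least one) = 1 - 0.850679 = 0.1493

P = 0.1493


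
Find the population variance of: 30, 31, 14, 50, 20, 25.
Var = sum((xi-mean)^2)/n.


Mean = 28.3333
Squared deviations: 2.7778, 7.1111, 205.4444, 469.4444, 69.4444, 11.1111
Sum = 765.3333
Variance = 765.3333/6 = 127.5556

Variance = 127.5556


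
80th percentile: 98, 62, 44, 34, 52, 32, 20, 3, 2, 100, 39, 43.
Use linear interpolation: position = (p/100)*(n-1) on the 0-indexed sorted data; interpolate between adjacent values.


Sorted: 2, 3, 20, 32, 34, 39, 43, 44, 52, 62, 98, 100
n = 12
Index = 80/100 * 11 = 8.8000
Lower = data[8] = 52, Upper = data[9] = 62
P80 = 52 + 0.8000*(10) = 60.0000

P80 = 60.0000


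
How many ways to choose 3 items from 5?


C(5,3) = 5!/(3! × 2!)
= 120/(6 × 2)
= 10

C(5,3) = 10


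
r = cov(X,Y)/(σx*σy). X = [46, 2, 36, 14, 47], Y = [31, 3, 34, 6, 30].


Mean X = 29.0000, Mean Y = 20.8000
SD X = 17.977764, SD Y = 13.407461
Cov = 226.800000
r = 226.800000/(17.977764*13.407461) = 0.9409

r = 0.9409


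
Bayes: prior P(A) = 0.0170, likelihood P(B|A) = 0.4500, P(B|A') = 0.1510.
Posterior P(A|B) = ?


P(B) = P(B|A)*P(A) + P(B|A')*P(A')
= 0.4500*0.0170 + 0.1510*0.9830
= 0.007650 + 0.148433 = 0.156083
P(A|B) = 0.007650/0.156083 = 0.0490

P(A|B) = 0.0490


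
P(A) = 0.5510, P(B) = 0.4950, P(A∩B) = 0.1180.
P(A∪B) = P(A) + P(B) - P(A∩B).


P(A∪B) = 0.5510 + 0.4950 - 0.1180
= 1.0460 - 0.1180
= 0.9280

P(A∪B) = 0.9280


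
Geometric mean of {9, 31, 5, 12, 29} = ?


Product = 9 × 31 × 5 × 12 × 29 = 485460
GM = 485460^(1/5) = 13.7161

GM = 13.7161


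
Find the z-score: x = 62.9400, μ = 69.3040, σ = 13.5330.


z = (62.9400 - 69.3040)/13.5330
= -6.3640/13.5330
= -0.4703

z = -0.4703


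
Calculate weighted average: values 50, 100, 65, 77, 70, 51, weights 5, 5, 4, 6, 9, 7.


Numerator = 50*5 + 100*5 + 65*4 + 77*6 + 70*9 + 51*7 = 2459
Denominator = 5 + 5 + 4 + 6 + 9 + 7 = 36
WM = 2459/36 = 68.3056

WM = 68.3056


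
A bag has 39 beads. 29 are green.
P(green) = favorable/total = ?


P = 29/39 = 0.7436

P = 0.7436


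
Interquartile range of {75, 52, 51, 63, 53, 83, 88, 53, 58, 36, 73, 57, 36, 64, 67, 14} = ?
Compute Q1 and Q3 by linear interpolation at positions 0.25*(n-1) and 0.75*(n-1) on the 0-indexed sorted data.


Sorted: 14, 36, 36, 51, 52, 53, 53, 57, 58, 63, 64, 67, 73, 75, 83, 88
Q1 (25th %ile) = 51.7500
Q3 (75th %ile) = 68.5000
IQR = 68.5000 - 51.7500 = 16.7500

IQR = 16.7500


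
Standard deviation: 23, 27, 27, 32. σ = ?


Mean = 27.2500
Variance = 10.1875
SD = sqrt(10.1875) = 3.1918

SD = 3.1918


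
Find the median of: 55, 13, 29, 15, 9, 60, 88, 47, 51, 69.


Sorted: 9, 13, 15, 29, 47, 51, 55, 60, 69, 88
n = 10 (even)
Middle values: 47 and 51
Median = (47+51)/2 = 49.0000

Median = 49.0000


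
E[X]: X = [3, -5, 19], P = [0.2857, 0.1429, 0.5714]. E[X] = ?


E[X] = 3*0.2857 - 5*0.1429 + 19*0.5714
= 0.8571 - 0.7145 + 10.8566
= 10.9992

E[X] = 10.9992


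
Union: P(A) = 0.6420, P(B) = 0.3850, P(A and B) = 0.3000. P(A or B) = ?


P(A∪B) = 0.6420 + 0.3850 - 0.3000
= 1.0270 - 0.3000
= 0.7270

P(A∪B) = 0.7270


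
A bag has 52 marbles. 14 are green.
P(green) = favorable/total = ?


P = 14/52 = 0.2692

P = 0.2692


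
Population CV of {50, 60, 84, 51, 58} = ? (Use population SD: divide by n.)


Mean = 60.6000
SD = 12.3223
CV = (12.3223/60.6000)*100 = 20.3339%

CV = 20.3339%


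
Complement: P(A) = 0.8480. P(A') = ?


P(not A) = 1 - 0.8480 = 0.1520

P(not A) = 0.1520


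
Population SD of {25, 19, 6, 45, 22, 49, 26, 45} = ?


Mean = 29.6250
Variance = 201.4844
SD = sqrt(201.4844) = 14.1945

SD = 14.1945


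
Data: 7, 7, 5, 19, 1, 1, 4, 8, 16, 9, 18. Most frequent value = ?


Frequencies: 1:2, 4:1, 5:1, 7:2, 8:1, 9:1, 16:1, 18:1, 19:1
Max frequency = 2
Mode = 1, 7

Mode = 1, 7


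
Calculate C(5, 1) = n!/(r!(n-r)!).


C(5,1) = 5!/(1! × 4!)
= 120/(1 × 24)
= 5

C(5,1) = 5


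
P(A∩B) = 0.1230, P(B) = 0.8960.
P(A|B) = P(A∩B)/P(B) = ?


P(A|B) = 0.1230/0.8960 = 0.1373

P(A|B) = 0.1373


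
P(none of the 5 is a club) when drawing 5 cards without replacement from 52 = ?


P(no clubs) = (39/52) × (38/51) × (37/50) × (36/49) × (35/48)
= 0.2215

P = 0.2215


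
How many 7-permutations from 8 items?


P(8,7) = 8!/1!
= 40320/1
= 40320

P(8,7) = 40320


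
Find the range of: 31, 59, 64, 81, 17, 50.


Max = 81, Min = 17
Range = 81 - 17 = 64

Range = 64


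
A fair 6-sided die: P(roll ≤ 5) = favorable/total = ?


Favorable outcomes (roll ≤ 5): 5
Total outcomes = 6
P = 5/6 = 0.8333

P = 0.8333


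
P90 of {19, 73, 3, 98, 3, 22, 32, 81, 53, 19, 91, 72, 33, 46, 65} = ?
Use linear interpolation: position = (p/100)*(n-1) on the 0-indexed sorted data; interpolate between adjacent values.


Sorted: 3, 3, 19, 19, 22, 32, 33, 46, 53, 65, 72, 73, 81, 91, 98
n = 15
Index = 90/100 * 14 = 12.6000
Lower = data[12] = 81, Upper = data[13] = 91
P90 = 81 + 0.6000*(10) = 87.0000

P90 = 87.0000


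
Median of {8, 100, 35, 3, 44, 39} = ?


Sorted: 3, 8, 35, 39, 44, 100
n = 6 (even)
Middle values: 35 and 39
Median = (35+39)/2 = 37.0000

Median = 37.0000


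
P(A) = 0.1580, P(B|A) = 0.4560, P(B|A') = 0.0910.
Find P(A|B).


P(B) = P(B|A)*P(A) + P(B|A')*P(A')
= 0.4560*0.1580 + 0.0910*0.8420
= 0.072048 + 0.076622 = 0.148670
P(A|B) = 0.072048/0.148670 = 0.4846

P(A|B) = 0.4846


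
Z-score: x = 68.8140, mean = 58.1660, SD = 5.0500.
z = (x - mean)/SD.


z = (68.8140 - 58.1660)/5.0500
= 10.6480/5.0500
= 2.1085

z = 2.1085


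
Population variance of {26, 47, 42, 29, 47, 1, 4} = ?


Mean = 28.0000
Squared deviations: 4.0000, 361.0000, 196.0000, 1.0000, 361.0000, 729.0000, 576.0000
Sum = 2228.0000
Variance = 2228.0000/7 = 318.2857

Variance = 318.2857


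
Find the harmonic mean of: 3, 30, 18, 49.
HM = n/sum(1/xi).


Sum of reciprocals = 1/3 + 1/30 + 1/18 + 1/49 = 0.442630
HM = 4/0.442630 = 9.0369

HM = 9.0369


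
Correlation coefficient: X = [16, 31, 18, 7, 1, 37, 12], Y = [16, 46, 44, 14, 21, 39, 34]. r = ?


Mean X = 17.4286, Mean Y = 30.5714
SD X = 11.818353, SD Y = 12.419537
Cov = 102.040816
r = 102.040816/(11.818353*12.419537) = 0.6952

r = 0.6952


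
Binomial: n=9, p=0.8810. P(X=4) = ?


C(9,4) = 126
p^4 = 0.602426
(1-p)^5 = 2.386354e-05
P = 126 * 0.602426 * 2.386354e-05 = 0.0018

P(X=4) = 0.0018


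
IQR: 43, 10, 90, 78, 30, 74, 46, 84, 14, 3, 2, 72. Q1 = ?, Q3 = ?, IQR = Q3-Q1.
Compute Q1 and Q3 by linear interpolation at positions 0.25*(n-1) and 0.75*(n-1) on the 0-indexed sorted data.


Sorted: 2, 3, 10, 14, 30, 43, 46, 72, 74, 78, 84, 90
Q1 (25th %ile) = 13.0000
Q3 (75th %ile) = 75.0000
IQR = 75.0000 - 13.0000 = 62.0000

IQR = 62.0000


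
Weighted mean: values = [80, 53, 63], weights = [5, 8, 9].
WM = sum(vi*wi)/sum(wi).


Numerator = 80*5 + 53*8 + 63*9 = 1391
Denominator = 5 + 8 + 9 = 22
WM = 1391/22 = 63.2273

WM = 63.2273


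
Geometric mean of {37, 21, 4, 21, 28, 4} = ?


Product = 37 × 21 × 4 × 21 × 28 × 4 = 7310016
GM = 7310016^(1/6) = 13.9311

GM = 13.9311


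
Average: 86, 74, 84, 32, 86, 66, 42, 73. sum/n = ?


Sum = 86 + 74 + 84 + 32 + 86 + 66 + 42 + 73 = 543
n = 8
Mean = 543/8 = 67.8750

Mean = 67.8750


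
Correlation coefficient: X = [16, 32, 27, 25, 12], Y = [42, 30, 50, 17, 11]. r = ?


Mean X = 22.4000, Mean Y = 30.0000
SD X = 7.337575, SD Y = 14.656057
Cov = 35.800000
r = 35.800000/(7.337575*14.656057) = 0.3329

r = 0.3329


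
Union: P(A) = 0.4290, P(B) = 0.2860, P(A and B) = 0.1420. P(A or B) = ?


P(A∪B) = 0.4290 + 0.2860 - 0.1420
= 0.7150 - 0.1420
= 0.5730

P(A∪B) = 0.5730


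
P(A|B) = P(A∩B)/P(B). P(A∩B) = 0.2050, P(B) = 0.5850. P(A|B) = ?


P(A|B) = 0.2050/0.5850 = 0.3504

P(A|B) = 0.3504


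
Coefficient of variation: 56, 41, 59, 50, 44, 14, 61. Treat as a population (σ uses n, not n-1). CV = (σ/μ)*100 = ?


Mean = 46.4286
SD = 14.9366
CV = (14.9366/46.4286)*100 = 32.1711%

CV = 32.1711%


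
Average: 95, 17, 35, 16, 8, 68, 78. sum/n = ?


Sum = 95 + 17 + 35 + 16 + 8 + 68 + 78 = 317
n = 7
Mean = 317/7 = 45.2857

Mean = 45.2857


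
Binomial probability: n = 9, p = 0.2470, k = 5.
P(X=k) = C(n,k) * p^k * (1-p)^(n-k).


C(9,5) = 126
p^5 = 0.000919
(1-p)^4 = 0.321499
P = 126 * 0.000919 * 0.321499 = 0.0372

P(X=5) = 0.0372


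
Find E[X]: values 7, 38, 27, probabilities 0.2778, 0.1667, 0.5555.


E[X] = 7*0.2778 + 38*0.1667 + 27*0.5555
= 1.9446 + 6.3346 + 14.9985
= 23.2777

E[X] = 23.2777


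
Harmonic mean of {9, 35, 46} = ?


Sum of reciprocals = 1/9 + 1/35 + 1/46 = 0.161422
HM = 3/0.161422 = 18.5849

HM = 18.5849


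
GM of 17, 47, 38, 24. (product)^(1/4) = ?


Product = 17 × 47 × 38 × 24 = 728688
GM = 728688^(1/4) = 29.2170

GM = 29.2170


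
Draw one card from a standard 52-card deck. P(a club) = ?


13 clubs in 52 cards
P = 13/52 = 0.2500

P = 0.2500


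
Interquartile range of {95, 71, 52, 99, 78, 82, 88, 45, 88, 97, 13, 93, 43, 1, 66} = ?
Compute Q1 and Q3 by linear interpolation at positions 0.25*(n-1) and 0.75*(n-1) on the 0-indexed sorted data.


Sorted: 1, 13, 43, 45, 52, 66, 71, 78, 82, 88, 88, 93, 95, 97, 99
Q1 (25th %ile) = 48.5000
Q3 (75th %ile) = 90.5000
IQR = 90.5000 - 48.5000 = 42.0000

IQR = 42.0000


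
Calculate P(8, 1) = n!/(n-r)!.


P(8,1) = 8!/7!
= 40320/5040
= 8

P(8,1) = 8


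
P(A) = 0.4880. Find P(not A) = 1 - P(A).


P(not A) = 1 - 0.4880 = 0.5120

P(not A) = 0.5120


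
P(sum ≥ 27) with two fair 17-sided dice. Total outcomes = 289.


Total outcomes = 17×17 = 289
Favorable (sum ≥ 27): 36
P = 36/289 = 0.1246

P = 0.1246


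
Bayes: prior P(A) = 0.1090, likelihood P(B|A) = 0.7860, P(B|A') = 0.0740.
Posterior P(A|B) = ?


P(B) = P(B|A)*P(A) + P(B|A')*P(A')
= 0.7860*0.1090 + 0.0740*0.8910
= 0.085674 + 0.065934 = 0.151608
P(A|B) = 0.085674/0.151608 = 0.5651

P(A|B) = 0.5651


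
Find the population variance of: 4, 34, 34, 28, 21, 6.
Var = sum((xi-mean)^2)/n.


Mean = 21.1667
Squared deviations: 294.6944, 164.6944, 164.6944, 46.6944, 0.0278, 230.0278
Sum = 900.8333
Variance = 900.8333/6 = 150.1389

Variance = 150.1389


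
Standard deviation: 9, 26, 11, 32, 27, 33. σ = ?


Mean = 23.0000
Variance = 91.0000
SD = sqrt(91.0000) = 9.5394

SD = 9.5394


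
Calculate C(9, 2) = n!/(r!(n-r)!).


C(9,2) = 9!/(2! × 7!)
= 362880/(2 × 5040)
= 36

C(9,2) = 36


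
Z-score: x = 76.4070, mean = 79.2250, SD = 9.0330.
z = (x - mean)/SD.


z = (76.4070 - 79.2250)/9.0330
= -2.8180/9.0330
= -0.3120

z = -0.3120


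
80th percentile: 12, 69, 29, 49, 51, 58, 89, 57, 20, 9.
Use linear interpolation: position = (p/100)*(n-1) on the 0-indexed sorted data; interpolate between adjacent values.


Sorted: 9, 12, 20, 29, 49, 51, 57, 58, 69, 89
n = 10
Index = 80/100 * 9 = 7.2000
Lower = data[7] = 58, Upper = data[8] = 69
P80 = 58 + 0.2000*(11) = 60.2000

P80 = 60.2000


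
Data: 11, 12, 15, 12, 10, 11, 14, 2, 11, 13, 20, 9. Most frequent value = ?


Frequencies: 2:1, 9:1, 10:1, 11:3, 12:2, 13:1, 14:1, 15:1, 20:1
Max frequency = 3
Mode = 11

Mode = 11


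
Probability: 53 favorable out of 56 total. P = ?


P = 53/56 = 0.9464

P = 0.9464


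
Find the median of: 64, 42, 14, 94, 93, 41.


Sorted: 14, 41, 42, 64, 93, 94
n = 6 (even)
Middle values: 42 and 64
Median = (42+64)/2 = 53.0000

Median = 53.0000


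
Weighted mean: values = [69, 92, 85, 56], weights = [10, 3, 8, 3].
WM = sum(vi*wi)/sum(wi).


Numerator = 69*10 + 92*3 + 85*8 + 56*3 = 1814
Denominator = 10 + 3 + 8 + 3 = 24
WM = 1814/24 = 75.5833

WM = 75.5833


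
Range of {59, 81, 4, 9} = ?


Max = 81, Min = 4
Range = 81 - 4 = 77

Range = 77


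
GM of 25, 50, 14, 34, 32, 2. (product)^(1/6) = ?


Product = 25 × 50 × 14 × 34 × 32 × 2 = 38080000
GM = 38080000^(1/6) = 18.3421

GM = 18.3421


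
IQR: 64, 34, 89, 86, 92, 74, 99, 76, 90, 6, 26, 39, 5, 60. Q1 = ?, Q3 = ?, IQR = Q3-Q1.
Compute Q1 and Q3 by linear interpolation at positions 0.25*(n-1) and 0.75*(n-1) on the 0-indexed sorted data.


Sorted: 5, 6, 26, 34, 39, 60, 64, 74, 76, 86, 89, 90, 92, 99
Q1 (25th %ile) = 35.2500
Q3 (75th %ile) = 88.2500
IQR = 88.2500 - 35.2500 = 53.0000

IQR = 53.0000


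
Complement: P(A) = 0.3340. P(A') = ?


P(not A) = 1 - 0.3340 = 0.6660

P(not A) = 0.6660


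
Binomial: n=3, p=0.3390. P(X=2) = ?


C(3,2) = 3
p^2 = 0.114921
(1-p)^1 = 0.661000
P = 3 * 0.114921 * 0.661000 = 0.2279

P(X=2) = 0.2279


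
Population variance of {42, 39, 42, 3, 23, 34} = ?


Mean = 30.5000
Squared deviations: 132.2500, 72.2500, 132.2500, 756.2500, 56.2500, 12.2500
Sum = 1161.5000
Variance = 1161.5000/6 = 193.5833

Variance = 193.5833


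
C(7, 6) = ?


C(7,6) = 7!/(6! × 1!)
= 5040/(720 × 1)
= 7

C(7,6) = 7


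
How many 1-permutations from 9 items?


P(9,1) = 9!/8!
= 362880/40320
= 9

P(9,1) = 9


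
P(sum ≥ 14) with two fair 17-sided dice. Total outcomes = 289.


Total outcomes = 17×17 = 289
Favorable (sum ≥ 14): 211
P = 211/289 = 0.7301

P = 0.7301


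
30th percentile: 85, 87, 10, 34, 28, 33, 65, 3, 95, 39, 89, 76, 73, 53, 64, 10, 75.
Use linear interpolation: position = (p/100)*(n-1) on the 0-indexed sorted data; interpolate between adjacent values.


Sorted: 3, 10, 10, 28, 33, 34, 39, 53, 64, 65, 73, 75, 76, 85, 87, 89, 95
n = 17
Index = 30/100 * 16 = 4.8000
Lower = data[4] = 33, Upper = data[5] = 34
P30 = 33 + 0.8000*(1) = 33.8000

P30 = 33.8000


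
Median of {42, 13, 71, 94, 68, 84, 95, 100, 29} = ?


Sorted: 13, 29, 42, 68, 71, 84, 94, 95, 100
n = 9 (odd)
Middle value = 71

Median = 71


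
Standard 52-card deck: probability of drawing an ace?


4 aces in 52 cards
P = 4/52 = 0.0769

P = 0.0769


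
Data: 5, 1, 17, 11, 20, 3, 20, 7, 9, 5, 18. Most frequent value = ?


Frequencies: 1:1, 3:1, 5:2, 7:1, 9:1, 11:1, 17:1, 18:1, 20:2
Max frequency = 2
Mode = 5, 20

Mode = 5, 20


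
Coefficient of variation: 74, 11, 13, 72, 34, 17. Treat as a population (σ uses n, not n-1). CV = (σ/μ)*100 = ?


Mean = 36.8333
SD = 26.6297
CV = (26.6297/36.8333)*100 = 72.2977%

CV = 72.2977%


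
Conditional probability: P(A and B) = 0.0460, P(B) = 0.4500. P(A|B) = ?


P(A|B) = 0.0460/0.4500 = 0.1022

P(A|B) = 0.1022


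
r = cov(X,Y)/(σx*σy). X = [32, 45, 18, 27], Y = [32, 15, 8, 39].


Mean X = 30.5000, Mean Y = 23.5000
SD X = 9.759611, SD Y = 12.500000
Cov = 7.250000
r = 7.250000/(9.759611*12.500000) = 0.0594

r = 0.0594


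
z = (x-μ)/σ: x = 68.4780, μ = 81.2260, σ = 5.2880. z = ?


z = (68.4780 - 81.2260)/5.2880
= -12.7480/5.2880
= -2.4107

z = -2.4107


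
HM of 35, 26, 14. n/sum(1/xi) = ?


Sum of reciprocals = 1/35 + 1/26 + 1/14 = 0.138462
HM = 3/0.138462 = 21.6667

HM = 21.6667


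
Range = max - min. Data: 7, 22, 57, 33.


Max = 57, Min = 7
Range = 57 - 7 = 50

Range = 50


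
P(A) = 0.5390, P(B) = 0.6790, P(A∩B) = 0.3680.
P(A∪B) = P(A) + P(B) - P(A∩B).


P(A∪B) = 0.5390 + 0.6790 - 0.3680
= 1.2180 - 0.3680
= 0.8500

P(A∪B) = 0.8500


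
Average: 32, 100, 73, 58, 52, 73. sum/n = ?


Sum = 32 + 100 + 73 + 58 + 52 + 73 = 388
n = 6
Mean = 388/6 = 64.6667

Mean = 64.6667


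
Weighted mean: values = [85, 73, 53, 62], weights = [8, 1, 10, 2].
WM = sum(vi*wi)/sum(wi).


Numerator = 85*8 + 73*1 + 53*10 + 62*2 = 1407
Denominator = 8 + 1 + 10 + 2 = 21
WM = 1407/21 = 67.0000

WM = 67.0000


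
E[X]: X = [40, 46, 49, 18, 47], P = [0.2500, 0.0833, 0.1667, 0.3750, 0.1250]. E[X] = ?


E[X] = 40*0.2500 + 46*0.0833 + 49*0.1667 + 18*0.3750 + 47*0.1250
= 10.0000 + 3.8318 + 8.1683 + 6.7500 + 5.8750
= 34.6251

E[X] = 34.6251


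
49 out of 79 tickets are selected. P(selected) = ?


P = 49/79 = 0.6203

P = 0.6203


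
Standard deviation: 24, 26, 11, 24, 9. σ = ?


Mean = 18.8000
Variance = 52.5600
SD = sqrt(52.5600) = 7.2498

SD = 7.2498


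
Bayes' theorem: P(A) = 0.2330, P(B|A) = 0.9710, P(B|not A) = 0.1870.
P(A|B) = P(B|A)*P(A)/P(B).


P(B) = P(B|A)*P(A) + P(B|A')*P(A')
= 0.9710*0.2330 + 0.1870*0.7670
= 0.226243 + 0.143429 = 0.369672
P(A|B) = 0.226243/0.369672 = 0.6120

P(A|B) = 0.6120


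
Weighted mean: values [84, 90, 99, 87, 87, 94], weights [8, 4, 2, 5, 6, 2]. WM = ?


Numerator = 84*8 + 90*4 + 99*2 + 87*5 + 87*6 + 94*2 = 2375
Denominator = 8 + 4 + 2 + 5 + 6 + 2 = 27
WM = 2375/27 = 87.9630

WM = 87.9630


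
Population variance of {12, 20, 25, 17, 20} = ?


Mean = 18.8000
Squared deviations: 46.2400, 1.4400, 38.4400, 3.2400, 1.4400
Sum = 90.8000
Variance = 90.8000/5 = 18.1600

Variance = 18.1600


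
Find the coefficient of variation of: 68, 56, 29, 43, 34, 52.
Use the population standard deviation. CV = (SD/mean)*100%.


Mean = 47.0000
SD = 13.2665
CV = (13.2665/47.0000)*100 = 28.2266%

CV = 28.2266%


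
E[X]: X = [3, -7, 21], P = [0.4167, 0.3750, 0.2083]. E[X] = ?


E[X] = 3*0.4167 - 7*0.3750 + 21*0.2083
= 1.2501 - 2.6250 + 4.3743
= 2.9994

E[X] = 2.9994


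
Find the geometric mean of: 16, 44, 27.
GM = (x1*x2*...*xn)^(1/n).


Product = 16 × 44 × 27 = 19008
GM = 19008^(1/3) = 26.6878

GM = 26.6878


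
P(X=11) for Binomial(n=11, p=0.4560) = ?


C(11,11) = 1
p^11 = 0.000177
(1-p)^0 = 1.000000
P = 1 * 0.000177 * 1.000000 = 0.0002

P(X=11) = 0.0002


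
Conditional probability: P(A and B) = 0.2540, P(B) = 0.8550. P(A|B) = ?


P(A|B) = 0.2540/0.8550 = 0.2971

P(A|B) = 0.2971


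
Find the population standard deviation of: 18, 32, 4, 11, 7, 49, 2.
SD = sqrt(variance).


Mean = 17.5714
Variance = 253.9592
SD = sqrt(253.9592) = 15.9361

SD = 15.9361


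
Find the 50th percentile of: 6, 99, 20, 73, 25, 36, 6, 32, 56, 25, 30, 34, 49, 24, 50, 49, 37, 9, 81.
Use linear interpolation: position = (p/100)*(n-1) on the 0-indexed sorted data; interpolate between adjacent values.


Sorted: 6, 6, 9, 20, 24, 25, 25, 30, 32, 34, 36, 37, 49, 49, 50, 56, 73, 81, 99
n = 19
Index = 50/100 * 18 = 9.0000
Lower = data[9] = 34, Upper = data[10] = 36
P50 = 34 + 0*(2) = 34.0000

P50 = 34.0000


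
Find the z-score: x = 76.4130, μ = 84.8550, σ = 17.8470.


z = (76.4130 - 84.8550)/17.8470
= -8.4420/17.8470
= -0.4730

z = -0.4730


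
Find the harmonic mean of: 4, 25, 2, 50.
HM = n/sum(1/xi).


Sum of reciprocals = 1/4 + 1/25 + 1/2 + 1/50 = 0.810000
HM = 4/0.810000 = 4.9383

HM = 4.9383


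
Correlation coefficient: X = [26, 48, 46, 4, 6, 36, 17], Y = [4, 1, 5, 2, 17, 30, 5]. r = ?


Mean X = 26.1429, Mean Y = 9.1429
SD X = 16.685568, SD Y = 9.818766
Cov = -2.306122
r = -2.306122/(16.685568*9.818766) = -0.0141

r = -0.0141


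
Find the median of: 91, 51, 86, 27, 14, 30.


Sorted: 14, 27, 30, 51, 86, 91
n = 6 (even)
Middle values: 30 and 51
Median = (30+51)/2 = 40.5000

Median = 40.5000


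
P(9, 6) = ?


P(9,6) = 9!/3!
= 362880/6
= 60480

P(9,6) = 60480


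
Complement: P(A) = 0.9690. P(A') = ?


P(not A) = 1 - 0.9690 = 0.0310

P(not A) = 0.0310


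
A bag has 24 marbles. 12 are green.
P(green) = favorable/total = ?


P = 12/24 = 0.5000

P = 0.5000


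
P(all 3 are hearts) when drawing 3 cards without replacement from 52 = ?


P(all hearts) = (13/52) × (12/51) × (11/50)
= 0.0129

P = 0.0129


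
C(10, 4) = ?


C(10,4) = 10!/(4! × 6!)
= 3628800/(24 × 720)
= 210

C(10,4) = 210


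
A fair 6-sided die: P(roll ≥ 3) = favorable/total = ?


Favorable outcomes (roll ≥ 3): 4
Total outcomes = 6
P = 4/6 = 0.6667

P = 0.6667


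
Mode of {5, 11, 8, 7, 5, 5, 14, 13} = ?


Frequencies: 5:3, 7:1, 8:1, 11:1, 13:1, 14:1
Max frequency = 3
Mode = 5

Mode = 5


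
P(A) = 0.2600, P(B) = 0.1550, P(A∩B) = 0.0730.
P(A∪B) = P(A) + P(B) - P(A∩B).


P(A∪B) = 0.2600 + 0.1550 - 0.0730
= 0.4150 - 0.0730
= 0.3420

P(A∪B) = 0.3420


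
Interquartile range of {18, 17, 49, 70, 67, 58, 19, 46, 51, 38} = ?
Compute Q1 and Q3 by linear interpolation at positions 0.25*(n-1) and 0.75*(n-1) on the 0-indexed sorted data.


Sorted: 17, 18, 19, 38, 46, 49, 51, 58, 67, 70
Q1 (25th %ile) = 23.7500
Q3 (75th %ile) = 56.2500
IQR = 56.2500 - 23.7500 = 32.5000

IQR = 32.5000


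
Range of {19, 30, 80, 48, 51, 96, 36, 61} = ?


Max = 96, Min = 19
Range = 96 - 19 = 77

Range = 77


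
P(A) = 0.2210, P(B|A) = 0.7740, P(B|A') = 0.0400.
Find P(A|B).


P(B) = P(B|A)*P(A) + P(B|A')*P(A')
= 0.7740*0.2210 + 0.0400*0.7790
= 0.171054 + 0.031160 = 0.202214
P(A|B) = 0.171054/0.202214 = 0.8459

P(A|B) = 0.8459


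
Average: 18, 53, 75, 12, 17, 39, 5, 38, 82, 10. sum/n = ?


Sum = 18 + 53 + 75 + 12 + 17 + 39 + 5 + 38 + 82 + 10 = 349
n = 10
Mean = 349/10 = 34.9000

Mean = 34.9000


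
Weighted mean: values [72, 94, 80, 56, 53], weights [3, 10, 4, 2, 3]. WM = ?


Numerator = 72*3 + 94*10 + 80*4 + 56*2 + 53*3 = 1747
Denominator = 3 + 10 + 4 + 2 + 3 = 22
WM = 1747/22 = 79.4091

WM = 79.4091


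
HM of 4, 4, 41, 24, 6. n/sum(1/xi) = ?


Sum of reciprocals = 1/4 + 1/4 + 1/41 + 1/24 + 1/6 = 0.732724
HM = 5/0.732724 = 6.8239

HM = 6.8239


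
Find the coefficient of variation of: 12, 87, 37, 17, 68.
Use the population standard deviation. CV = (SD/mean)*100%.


Mean = 44.2000
SD = 29.0751
CV = (29.0751/44.2000)*100 = 65.7807%

CV = 65.7807%


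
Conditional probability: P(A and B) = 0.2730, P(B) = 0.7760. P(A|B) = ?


P(A|B) = 0.2730/0.7760 = 0.3518

P(A|B) = 0.3518


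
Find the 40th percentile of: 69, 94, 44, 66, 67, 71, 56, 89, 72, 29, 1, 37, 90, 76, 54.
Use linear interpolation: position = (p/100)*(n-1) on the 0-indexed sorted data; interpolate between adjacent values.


Sorted: 1, 29, 37, 44, 54, 56, 66, 67, 69, 71, 72, 76, 89, 90, 94
n = 15
Index = 40/100 * 14 = 5.6000
Lower = data[5] = 56, Upper = data[6] = 66
P40 = 56 + 0.6000*(10) = 62.0000

P40 = 62.0000


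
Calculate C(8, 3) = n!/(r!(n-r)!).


C(8,3) = 8!/(3! × 5!)
= 40320/(6 × 120)
= 56

C(8,3) = 56


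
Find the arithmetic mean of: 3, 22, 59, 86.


Sum = 3 + 22 + 59 + 86 = 170
n = 4
Mean = 170/4 = 42.5000

Mean = 42.5000


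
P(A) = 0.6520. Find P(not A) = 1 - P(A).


P(not A) = 1 - 0.6520 = 0.3480

P(not A) = 0.3480


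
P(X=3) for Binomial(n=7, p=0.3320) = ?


C(7,3) = 35
p^3 = 0.036594
(1-p)^4 = 0.199116
P = 35 * 0.036594 * 0.199116 = 0.2550

P(X=3) = 0.2550


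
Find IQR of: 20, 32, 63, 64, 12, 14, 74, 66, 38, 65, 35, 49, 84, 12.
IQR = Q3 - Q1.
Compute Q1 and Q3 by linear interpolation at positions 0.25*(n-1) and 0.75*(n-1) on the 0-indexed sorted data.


Sorted: 12, 12, 14, 20, 32, 35, 38, 49, 63, 64, 65, 66, 74, 84
Q1 (25th %ile) = 23.0000
Q3 (75th %ile) = 64.7500
IQR = 64.7500 - 23.0000 = 41.7500

IQR = 41.7500


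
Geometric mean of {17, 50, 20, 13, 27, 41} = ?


Product = 17 × 50 × 20 × 13 × 27 × 41 = 244647000
GM = 244647000^(1/6) = 25.0086

GM = 25.0086


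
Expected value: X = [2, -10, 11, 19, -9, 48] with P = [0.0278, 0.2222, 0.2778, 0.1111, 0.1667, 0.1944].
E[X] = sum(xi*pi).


E[X] = 2*0.0278 - 10*0.2222 + 11*0.2778 + 19*0.1111 - 9*0.1667 + 48*0.1944
= 0.0556 - 2.2220 + 3.0558 + 2.1109 - 1.5003 + 9.3312
= 10.8312

E[X] = 10.8312


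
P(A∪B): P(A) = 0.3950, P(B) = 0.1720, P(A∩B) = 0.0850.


P(A∪B) = 0.3950 + 0.1720 - 0.0850
= 0.5670 - 0.0850
= 0.4820

P(A∪B) = 0.4820


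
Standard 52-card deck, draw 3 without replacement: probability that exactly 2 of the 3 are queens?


Hypergeometric: P(X=2) = C(4,2)·C(48,1) / C(52,3)
= 6 × 48 / 22100
= 288/22100 = 0.0130

P = 0.0130


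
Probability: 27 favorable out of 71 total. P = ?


P = 27/71 = 0.3803

P = 0.3803


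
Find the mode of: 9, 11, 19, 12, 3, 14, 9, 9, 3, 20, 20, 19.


Frequencies: 3:2, 9:3, 11:1, 12:1, 14:1, 19:2, 20:2
Max frequency = 3
Mode = 9

Mode = 9


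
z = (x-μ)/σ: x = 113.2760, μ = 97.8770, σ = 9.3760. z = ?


z = (113.2760 - 97.8770)/9.3760
= 15.3990/9.3760
= 1.6424

z = 1.6424


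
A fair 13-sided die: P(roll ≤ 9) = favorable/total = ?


Favorable outcomes (roll ≤ 9): 9
Total outcomes = 13
P = 9/13 = 0.6923

P = 0.6923


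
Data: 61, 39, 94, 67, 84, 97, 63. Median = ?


Sorted: 39, 61, 63, 67, 84, 94, 97
n = 7 (odd)
Middle value = 67

Median = 67


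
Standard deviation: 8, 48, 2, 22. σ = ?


Mean = 20.0000
Variance = 314.0000
SD = sqrt(314.0000) = 17.7200

SD = 17.7200


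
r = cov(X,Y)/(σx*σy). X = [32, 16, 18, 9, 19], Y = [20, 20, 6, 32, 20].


Mean X = 18.8000, Mean Y = 19.6000
SD X = 7.467262, SD Y = 8.236504
Cov = -21.280000
r = -21.280000/(7.467262*8.236504) = -0.3460

r = -0.3460


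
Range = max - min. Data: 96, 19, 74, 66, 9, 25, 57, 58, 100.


Max = 100, Min = 9
Range = 100 - 9 = 91

Range = 91


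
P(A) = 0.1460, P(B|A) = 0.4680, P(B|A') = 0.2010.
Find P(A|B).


P(B) = P(B|A)*P(A) + P(B|A')*P(A')
= 0.4680*0.1460 + 0.2010*0.8540
= 0.068328 + 0.171654 = 0.239982
P(A|B) = 0.068328/0.239982 = 0.2847

P(A|B) = 0.2847


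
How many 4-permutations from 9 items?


P(9,4) = 9!/5!
= 362880/120
= 3024

P(9,4) = 3024


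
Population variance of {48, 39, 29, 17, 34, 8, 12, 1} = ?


Mean = 23.5000
Squared deviations: 600.2500, 240.2500, 30.2500, 42.2500, 110.2500, 240.2500, 132.2500, 506.2500
Sum = 1902.0000
Variance = 1902.0000/8 = 237.7500

Variance = 237.7500


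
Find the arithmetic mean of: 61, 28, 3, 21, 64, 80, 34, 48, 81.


Sum = 61 + 28 + 3 + 21 + 64 + 80 + 34 + 48 + 81 = 420
n = 9
Mean = 420/9 = 46.6667

Mean = 46.6667


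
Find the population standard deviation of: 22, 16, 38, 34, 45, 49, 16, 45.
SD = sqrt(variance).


Mean = 33.1250
Variance = 158.6094
SD = sqrt(158.6094) = 12.5940

SD = 12.5940


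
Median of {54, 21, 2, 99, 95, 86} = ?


Sorted: 2, 21, 54, 86, 95, 99
n = 6 (even)
Middle values: 54 and 86
Median = (54+86)/2 = 70.0000

Median = 70.0000


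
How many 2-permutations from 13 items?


P(13,2) = 13!/11!
= 6227020800/39916800
= 156

P(13,2) = 156


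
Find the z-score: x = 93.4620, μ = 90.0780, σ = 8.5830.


z = (93.4620 - 90.0780)/8.5830
= 3.3840/8.5830
= 0.3943

z = 0.3943


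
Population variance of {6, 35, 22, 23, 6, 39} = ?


Mean = 21.8333
Squared deviations: 250.6944, 173.3611, 0.0278, 1.3611, 250.6944, 294.6944
Sum = 970.8333
Variance = 970.8333/6 = 161.8056

Variance = 161.8056


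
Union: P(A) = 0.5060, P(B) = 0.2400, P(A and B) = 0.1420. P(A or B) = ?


P(A∪B) = 0.5060 + 0.2400 - 0.1420
= 0.7460 - 0.1420
= 0.6040

P(A∪B) = 0.6040


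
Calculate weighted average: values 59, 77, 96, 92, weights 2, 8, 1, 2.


Numerator = 59*2 + 77*8 + 96*1 + 92*2 = 1014
Denominator = 2 + 8 + 1 + 2 = 13
WM = 1014/13 = 78.0000

WM = 78.0000


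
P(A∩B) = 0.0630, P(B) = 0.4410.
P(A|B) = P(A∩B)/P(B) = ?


P(A|B) = 0.0630/0.4410 = 0.1429

P(A|B) = 0.1429


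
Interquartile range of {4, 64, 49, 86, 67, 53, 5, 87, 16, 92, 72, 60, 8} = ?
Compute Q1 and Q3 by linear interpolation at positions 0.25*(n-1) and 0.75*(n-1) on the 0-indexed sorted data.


Sorted: 4, 5, 8, 16, 49, 53, 60, 64, 67, 72, 86, 87, 92
Q1 (25th %ile) = 16.0000
Q3 (75th %ile) = 72.0000
IQR = 72.0000 - 16.0000 = 56.0000

IQR = 56.0000


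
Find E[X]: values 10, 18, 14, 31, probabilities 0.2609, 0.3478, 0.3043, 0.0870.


E[X] = 10*0.2609 + 18*0.3478 + 14*0.3043 + 31*0.0870
= 2.6090 + 6.2604 + 4.2602 + 2.6970
= 15.8266

E[X] = 15.8266


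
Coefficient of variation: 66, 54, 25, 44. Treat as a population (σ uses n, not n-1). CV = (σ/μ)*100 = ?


Mean = 47.2500
SD = 15.0229
CV = (15.0229/47.2500)*100 = 31.7945%

CV = 31.7945%


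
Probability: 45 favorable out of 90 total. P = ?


P = 45/90 = 0.5000

P = 0.5000


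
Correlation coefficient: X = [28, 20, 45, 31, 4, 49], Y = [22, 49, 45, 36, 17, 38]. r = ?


Mean X = 29.5000, Mean Y = 34.5000
SD X = 15.085865, SD Y = 11.528949
Cov = 93.416667
r = 93.416667/(15.085865*11.528949) = 0.5371

r = 0.5371


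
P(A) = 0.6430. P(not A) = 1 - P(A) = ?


P(not A) = 1 - 0.6430 = 0.3570

P(not A) = 0.3570


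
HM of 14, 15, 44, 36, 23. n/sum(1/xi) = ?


Sum of reciprocals = 1/14 + 1/15 + 1/44 + 1/36 + 1/23 = 0.232079
HM = 5/0.232079 = 21.5444

HM = 21.5444


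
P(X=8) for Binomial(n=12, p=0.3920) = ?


C(12,8) = 495
p^8 = 0.000558
(1-p)^4 = 0.136651
P = 495 * 0.000558 * 0.136651 = 0.0377

P(X=8) = 0.0377


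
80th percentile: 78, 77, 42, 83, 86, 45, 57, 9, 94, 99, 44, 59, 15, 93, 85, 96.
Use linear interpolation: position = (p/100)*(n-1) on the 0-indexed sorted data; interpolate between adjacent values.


Sorted: 9, 15, 42, 44, 45, 57, 59, 77, 78, 83, 85, 86, 93, 94, 96, 99
n = 16
Index = 80/100 * 15 = 12.0000
Lower = data[12] = 93, Upper = data[13] = 94
P80 = 93 + 0*(1) = 93.0000

P80 = 93.0000


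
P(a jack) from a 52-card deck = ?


4 jacks in 52 cards
P = 4/52 = 0.0769

P = 0.0769


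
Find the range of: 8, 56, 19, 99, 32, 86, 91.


Max = 99, Min = 8
Range = 99 - 8 = 91

Range = 91


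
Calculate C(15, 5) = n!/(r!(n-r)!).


C(15,5) = 15!/(5! × 10!)
= 1307674368000/(120 × 3628800)
= 3003

C(15,5) = 3003


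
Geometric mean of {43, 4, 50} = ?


Product = 43 × 4 × 50 = 8600
GM = 8600^(1/3) = 20.4880

GM = 20.4880


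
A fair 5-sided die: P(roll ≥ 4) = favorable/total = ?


Favorable outcomes (roll ≥ 4): 2
Total outcomes = 5
P = 2/5 = 0.4000

P = 0.4000


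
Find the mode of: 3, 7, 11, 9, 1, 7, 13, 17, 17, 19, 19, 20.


Frequencies: 1:1, 3:1, 7:2, 9:1, 11:1, 13:1, 17:2, 19:2, 20:1
Max frequency = 2
Mode = 7, 17, 19

Mode = 7, 17, 19


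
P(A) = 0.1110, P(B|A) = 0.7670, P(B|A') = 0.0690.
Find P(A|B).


P(B) = P(B|A)*P(A) + P(B|A')*P(A')
= 0.7670*0.1110 + 0.0690*0.8890
= 0.085137 + 0.061341 = 0.146478
P(A|B) = 0.085137/0.146478 = 0.5812

P(A|B) = 0.5812


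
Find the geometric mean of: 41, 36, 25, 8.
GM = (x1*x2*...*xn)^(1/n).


Product = 41 × 36 × 25 × 8 = 295200
GM = 295200^(1/4) = 23.3093

GM = 23.3093
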